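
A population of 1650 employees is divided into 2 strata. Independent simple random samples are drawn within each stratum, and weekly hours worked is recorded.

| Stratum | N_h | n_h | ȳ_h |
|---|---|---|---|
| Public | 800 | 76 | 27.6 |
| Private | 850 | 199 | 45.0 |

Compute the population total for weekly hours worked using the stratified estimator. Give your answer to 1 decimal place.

τ̂_st = Σ N_h ȳ_h = 800·27.6 + 850·45.0 = 60330.0

τ̂_st ≈ 60330.0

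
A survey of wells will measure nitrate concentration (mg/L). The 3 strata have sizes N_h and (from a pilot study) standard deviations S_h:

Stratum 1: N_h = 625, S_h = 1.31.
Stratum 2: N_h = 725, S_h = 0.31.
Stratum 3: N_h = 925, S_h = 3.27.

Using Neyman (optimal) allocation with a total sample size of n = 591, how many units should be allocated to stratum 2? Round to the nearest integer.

33

Neyman allocation: n_h = n · N_h S_h / Σ N_i S_i, with n = 591.
  stratum 1: N_h·S_h = 625·1.31 = 818.75
  stratum 2: N_h·S_h = 725·0.31 = 224.75
  stratum 3: N_h·S_h = 925·3.27 = 3024.75
Σ N_h S_h = 4068.25
n for stratum 2 = 591·224.75/4068.25 = 32.650 → 33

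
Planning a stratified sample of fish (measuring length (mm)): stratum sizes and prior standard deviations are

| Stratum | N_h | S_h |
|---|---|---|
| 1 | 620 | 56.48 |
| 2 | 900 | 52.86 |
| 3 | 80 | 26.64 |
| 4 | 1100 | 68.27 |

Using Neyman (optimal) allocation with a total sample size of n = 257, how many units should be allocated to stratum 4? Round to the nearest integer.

Neyman allocation: n_h = n · N_h S_h / Σ N_i S_i, with n = 257.
  stratum 1: N_h·S_h = 620·56.48 = 35017.60
  stratum 2: N_h·S_h = 900·52.86 = 47574.00
  stratum 3: N_h·S_h = 80·26.64 = 2131.20
  stratum 4: N_h·S_h = 1100·68.27 = 75097.00
Σ N_h S_h = 159819.80
n for stratum 4 = 257·75097.00/159819.80 = 120.761 → 121

121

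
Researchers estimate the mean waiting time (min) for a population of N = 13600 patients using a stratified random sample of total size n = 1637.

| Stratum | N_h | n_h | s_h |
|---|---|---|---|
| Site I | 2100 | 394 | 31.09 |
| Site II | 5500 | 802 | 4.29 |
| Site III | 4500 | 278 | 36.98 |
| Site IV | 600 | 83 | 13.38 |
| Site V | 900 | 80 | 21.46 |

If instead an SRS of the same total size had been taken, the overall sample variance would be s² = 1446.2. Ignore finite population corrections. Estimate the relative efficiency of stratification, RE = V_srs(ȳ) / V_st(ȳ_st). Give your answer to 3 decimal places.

RE ≈ 1.402

V̂(ȳ_st) = Σ W_h² s_h²/n_h, with W_h = N_h/N and N = 13600:
  stratum Site I: (2100/13600)²·31.09²/394 = 0.0584933
  stratum Site II: (5500/13600)²·4.29²/802 = 0.00375308
  stratum Site III: (4500/13600)²·36.98²/278 = 0.538563
  stratum Site IV: (600/13600)²·13.38²/83 = 0.00419816
  stratum Site V: (900/13600)²·21.46²/80 = 0.0252102
V_st = 0.630217
V_srs = s²/n = 1446.2/1637 = 0.883445
Relative efficiency = V_srs / V_st = 0.883445/0.630217 = 1.4018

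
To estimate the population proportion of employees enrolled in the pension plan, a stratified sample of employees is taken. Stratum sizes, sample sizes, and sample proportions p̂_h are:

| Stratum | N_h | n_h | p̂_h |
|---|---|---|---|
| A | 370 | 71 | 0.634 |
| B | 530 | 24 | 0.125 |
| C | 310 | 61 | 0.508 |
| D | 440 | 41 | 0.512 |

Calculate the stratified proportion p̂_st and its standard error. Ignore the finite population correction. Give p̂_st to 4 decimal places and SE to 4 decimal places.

N = 1650; stratum weights W_h = N_h/N.
p̂_st = Σ W_h p̂_h = (370·0.634 + 530·0.125 + 310·0.508 + 440·0.512)/1650 = 0.41430
V̂(p̂_st) = Σ W_h² p̂_h(1−p̂_h)/(n_h−1):
  stratum A: (370/1650)²·0.634·0.366/70 = 0.000166689
  stratum B: (530/1650)²·0.125·0.875/23 = 0.000490653
  stratum C: (310/1650)²·0.508·0.492/60 = 0.000147039
  stratum D: (440/1650)²·0.512·0.488/40 = 0.000444188
V̂(p̂_st) = 0.00124857; SE = √V̂ = 0.0353351

p̂_st ≈ 0.4143, SE ≈ 0.0353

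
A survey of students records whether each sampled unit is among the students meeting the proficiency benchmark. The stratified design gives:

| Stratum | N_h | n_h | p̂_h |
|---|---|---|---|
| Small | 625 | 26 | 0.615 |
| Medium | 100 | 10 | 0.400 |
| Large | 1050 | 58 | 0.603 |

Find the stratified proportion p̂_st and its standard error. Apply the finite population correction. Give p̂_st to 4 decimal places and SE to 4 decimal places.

p̂_st ≈ 0.5958, SE ≈ 0.0509

N = 1775; stratum weights W_h = N_h/N.
p̂_st = Σ W_h p̂_h = (625·0.615 + 100·0.400 + 1050·0.603)/1775 = 0.59579
V̂(p̂_st) = Σ W_h² (1 − n_h/N_h) p̂_h(1−p̂_h)/(n_h−1):
  stratum Small: (625/1775)²·(1 − 26/625)·0.615·0.385/25 = 0.0011254
  stratum Medium: (100/1775)²·(1 − 10/100)·0.400·0.600/9 = 7.61754e-05
  stratum Large: (1050/1775)²·(1 − 58/1050)·0.603·0.397/57 = 0.00138847
V̂(p̂_st) = 0.00259005; SE = √V̂ = 0.0508925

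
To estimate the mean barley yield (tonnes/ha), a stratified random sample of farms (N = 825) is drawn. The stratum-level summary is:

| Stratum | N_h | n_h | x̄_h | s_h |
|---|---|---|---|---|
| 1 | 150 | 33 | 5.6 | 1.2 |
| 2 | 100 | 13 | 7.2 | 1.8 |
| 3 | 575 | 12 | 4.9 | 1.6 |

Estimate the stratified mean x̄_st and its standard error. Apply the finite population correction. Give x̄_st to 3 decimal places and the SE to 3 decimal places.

x̄_st = Σ W_h x̄_h = (150·5.6 + 100·7.2 + 575·4.9)/825 = 5.30606
V̂(x̄_st) = Σ W_h² (1 − n_h/N_h) s_h²/n_h, with W_h = N_h/N and N = 825:
  stratum 1: (150/825)²·(1 − 33/150)·1.2²/33 = 0.00112517
  stratum 2: (100/825)²·(1 − 13/100)·1.8²/13 = 0.00318576
  stratum 3: (575/825)²·(1 − 12/575)·1.6²/12 = 0.101468
V̂(x̄_st) = 0.105778
SE(x̄_st) = √0.105778 = 0.325236

x̄_st ≈ 5.306, SE ≈ 0.325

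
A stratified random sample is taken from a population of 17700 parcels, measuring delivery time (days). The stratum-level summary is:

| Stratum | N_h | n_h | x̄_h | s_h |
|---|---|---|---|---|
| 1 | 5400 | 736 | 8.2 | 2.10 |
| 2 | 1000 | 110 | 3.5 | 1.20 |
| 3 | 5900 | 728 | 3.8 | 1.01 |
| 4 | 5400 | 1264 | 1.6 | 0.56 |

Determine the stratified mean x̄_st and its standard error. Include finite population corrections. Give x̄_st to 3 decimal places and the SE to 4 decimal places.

x̄_st ≈ 4.454, SE ≈ 0.0259

x̄_st = Σ W_h x̄_h = (5400·8.2 + 1000·3.5 + 5900·3.8 + 5400·1.6)/17700 = 4.45424
V̂(x̄_st) = Σ W_h² (1 − n_h/N_h) s_h²/n_h, with W_h = N_h/N and N = 17700:
  stratum 1: (5400/17700)²·(1 − 736/5400)·2.10²/736 = 0.000481689
  stratum 2: (1000/17700)²·(1 − 110/1000)·1.20²/110 = 3.71889e-05
  stratum 3: (5900/17700)²·(1 − 728/5900)·1.01²/728 = 0.000136482
  stratum 4: (5400/17700)²·(1 − 1264/5400)·0.56²/1264 = 1.76871e-05
V̂(x̄_st) = 0.000673047
SE(x̄_st) = √0.000673047 = 0.0259431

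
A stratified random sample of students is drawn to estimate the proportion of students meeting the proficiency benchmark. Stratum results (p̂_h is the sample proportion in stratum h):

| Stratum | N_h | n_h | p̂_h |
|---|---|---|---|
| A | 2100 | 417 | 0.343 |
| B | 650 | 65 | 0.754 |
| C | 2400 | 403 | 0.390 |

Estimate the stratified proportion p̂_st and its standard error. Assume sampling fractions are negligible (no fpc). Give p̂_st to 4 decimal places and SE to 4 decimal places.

N = 5150; stratum weights W_h = N_h/N.
p̂_st = Σ W_h p̂_h = (2100·0.343 + 650·0.754 + 2400·0.390)/5150 = 0.41678
V̂(p̂_st) = Σ W_h² p̂_h(1−p̂_h)/(n_h−1):
  stratum A: (2100/5150)²·0.343·0.657/416 = 9.00721e-05
  stratum B: (650/5150)²·0.754·0.246/64 = 4.61678e-05
  stratum C: (2400/5150)²·0.390·0.610/402 = 0.000128522
V̂(p̂_st) = 0.000264762; SE = √V̂ = 0.0162715

p̂_st ≈ 0.4168, SE ≈ 0.0163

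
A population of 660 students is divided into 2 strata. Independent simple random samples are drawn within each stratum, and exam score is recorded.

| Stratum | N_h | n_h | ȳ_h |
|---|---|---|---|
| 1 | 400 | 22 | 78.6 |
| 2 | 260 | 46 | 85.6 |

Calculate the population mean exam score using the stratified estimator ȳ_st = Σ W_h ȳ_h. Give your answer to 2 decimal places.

ȳ_st ≈ 81.36

N = Σ N_h = 660. Stratum weights W_h = N_h/N.
ȳ_st = (400·78.6 + 260·85.6) / 660 = 81.3576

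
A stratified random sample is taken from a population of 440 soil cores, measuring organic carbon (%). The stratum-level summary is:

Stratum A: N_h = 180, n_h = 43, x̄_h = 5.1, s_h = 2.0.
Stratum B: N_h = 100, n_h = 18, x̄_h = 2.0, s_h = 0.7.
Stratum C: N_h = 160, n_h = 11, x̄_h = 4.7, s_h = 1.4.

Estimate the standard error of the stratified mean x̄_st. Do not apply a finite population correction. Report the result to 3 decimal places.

SE(x̄_st) ≈ 0.201

V̂(x̄_st) = Σ W_h² s_h²/n_h, with W_h = N_h/N and N = 440:
  stratum A: (180/440)²·2.0²/43 = 0.0155679
  stratum B: (100/440)²·0.7²/18 = 0.00140611
  stratum C: (160/440)²·1.4²/11 = 0.0235612
V̂(x̄_st) = 0.0405353
SE(x̄_st) = √0.0405353 = 0.201334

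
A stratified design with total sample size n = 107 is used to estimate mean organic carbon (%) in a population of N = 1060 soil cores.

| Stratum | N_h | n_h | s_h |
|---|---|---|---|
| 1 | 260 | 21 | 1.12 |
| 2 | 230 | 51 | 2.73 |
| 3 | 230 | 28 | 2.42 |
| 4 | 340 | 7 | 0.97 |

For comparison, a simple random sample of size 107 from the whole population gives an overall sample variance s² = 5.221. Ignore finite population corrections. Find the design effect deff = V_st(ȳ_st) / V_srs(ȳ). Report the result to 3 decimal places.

V̂(ȳ_st) = Σ W_h² s_h²/n_h, with W_h = N_h/N and N = 1060:
  stratum 1: (260/1060)²·1.12²/21 = 0.00359378
  stratum 2: (230/1060)²·2.73²/51 = 0.00688017
  stratum 3: (230/1060)²·2.42²/28 = 0.00984729
  stratum 4: (340/1060)²·0.97²/7 = 0.013829
V_st = 0.0341503
V_srs = s²/n = 5.221/107 = 0.0487944
deff = V_st / V_srs = 0.0341503/0.0487944 = 0.6999

deff ≈ 0.700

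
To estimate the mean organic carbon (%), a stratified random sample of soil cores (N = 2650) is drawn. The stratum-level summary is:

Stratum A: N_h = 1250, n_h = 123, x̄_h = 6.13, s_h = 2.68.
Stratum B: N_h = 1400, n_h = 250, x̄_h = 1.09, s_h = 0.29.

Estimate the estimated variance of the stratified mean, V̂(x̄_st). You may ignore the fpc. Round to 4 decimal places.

V̂(x̄_st) = Σ W_h² s_h²/n_h, with W_h = N_h/N and N = 2650:
  stratum A: (1250/2650)²·2.68²/123 = 0.0129925
  stratum B: (1400/2650)²·0.29²/250 = 9.38902e-05
V̂(x̄_st) = 0.0130864

V̂(x̄_st) ≈ 0.0131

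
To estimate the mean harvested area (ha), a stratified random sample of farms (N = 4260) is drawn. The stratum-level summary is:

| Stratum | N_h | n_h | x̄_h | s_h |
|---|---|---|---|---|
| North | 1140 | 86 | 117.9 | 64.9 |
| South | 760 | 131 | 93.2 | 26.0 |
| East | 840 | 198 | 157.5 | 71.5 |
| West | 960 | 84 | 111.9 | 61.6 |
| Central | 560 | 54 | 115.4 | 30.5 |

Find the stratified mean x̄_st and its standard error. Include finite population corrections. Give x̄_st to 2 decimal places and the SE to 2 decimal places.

x̄_st = Σ W_h x̄_h = (1140·117.9 + 760·93.2 + 840·157.5 + 960·111.9 + 560·115.4)/4260 = 119.62113
V̂(x̄_st) = Σ W_h² (1 − n_h/N_h) s_h²/n_h, with W_h = N_h/N and N = 4260:
  stratum North: (1140/4260)²·(1 − 86/1140)·64.9²/86 = 3.24278
  stratum South: (760/4260)²·(1 − 131/760)·26.0²/131 = 0.135932
  stratum East: (840/4260)²·(1 − 198/840)·71.5²/198 = 0.767259
  stratum West: (960/4260)²·(1 − 84/960)·61.6²/84 = 2.09333
  stratum Central: (560/4260)²·(1 − 54/560)·30.5²/54 = 0.268983
V̂(x̄_st) = 6.50828
SE(x̄_st) = √6.50828 = 2.55113

x̄_st ≈ 119.62, SE ≈ 2.55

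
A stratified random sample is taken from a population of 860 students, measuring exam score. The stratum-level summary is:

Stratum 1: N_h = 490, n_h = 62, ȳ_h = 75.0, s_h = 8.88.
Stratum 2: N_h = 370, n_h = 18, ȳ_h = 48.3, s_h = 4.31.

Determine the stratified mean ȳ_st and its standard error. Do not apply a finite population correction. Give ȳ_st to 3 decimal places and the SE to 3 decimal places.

ȳ_st = Σ W_h ȳ_h = (490·75.0 + 370·48.3)/860 = 63.51279
V̂(ȳ_st) = Σ W_h² s_h²/n_h, with W_h = N_h/N and N = 860:
  stratum 1: (490/860)²·8.88²/62 = 0.412885
  stratum 2: (370/860)²·4.31²/18 = 0.191024
V̂(ȳ_st) = 0.60391
SE(ȳ_st) = √0.60391 = 0.777116

ȳ_st ≈ 63.513, SE ≈ 0.777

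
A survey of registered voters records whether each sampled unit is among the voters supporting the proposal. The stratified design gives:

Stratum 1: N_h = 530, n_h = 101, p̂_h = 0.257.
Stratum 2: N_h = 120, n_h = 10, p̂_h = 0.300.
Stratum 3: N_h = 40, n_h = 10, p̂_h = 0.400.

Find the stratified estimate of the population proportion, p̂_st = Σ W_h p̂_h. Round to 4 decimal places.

p̂_st ≈ 0.2728

N = 690; stratum weights W_h = N_h/N.
p̂_st = Σ W_h p̂_h = (530·0.257 + 120·0.300 + 40·0.400)/690 = 0.27277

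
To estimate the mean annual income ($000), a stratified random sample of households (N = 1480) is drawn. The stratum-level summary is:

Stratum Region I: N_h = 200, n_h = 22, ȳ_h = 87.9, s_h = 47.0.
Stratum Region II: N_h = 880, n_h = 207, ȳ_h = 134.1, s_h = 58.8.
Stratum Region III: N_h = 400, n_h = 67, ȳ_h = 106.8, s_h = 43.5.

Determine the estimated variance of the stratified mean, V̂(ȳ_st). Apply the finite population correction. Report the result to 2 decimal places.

V̂(ȳ_st) = Σ W_h² (1 − n_h/N_h) s_h²/n_h, with W_h = N_h/N and N = 1480:
  stratum Region I: (200/1480)²·(1 − 22/200)·47.0²/22 = 1.63192
  stratum Region II: (880/1480)²·(1 − 207/880)·58.8²/207 = 4.51605
  stratum Region III: (400/1480)²·(1 − 67/400)·43.5²/67 = 1.71745
V̂(ȳ_st) = 7.86542

V̂(ȳ_st) ≈ 7.87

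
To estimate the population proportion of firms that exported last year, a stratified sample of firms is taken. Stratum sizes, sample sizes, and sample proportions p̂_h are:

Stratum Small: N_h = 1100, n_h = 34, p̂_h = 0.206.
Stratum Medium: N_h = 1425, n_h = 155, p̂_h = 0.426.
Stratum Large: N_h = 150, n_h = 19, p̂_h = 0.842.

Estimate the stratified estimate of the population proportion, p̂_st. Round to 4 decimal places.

N = 2675; stratum weights W_h = N_h/N.
p̂_st = Σ W_h p̂_h = (1100·0.206 + 1425·0.426 + 150·0.842)/2675 = 0.35886

p̂_st ≈ 0.3589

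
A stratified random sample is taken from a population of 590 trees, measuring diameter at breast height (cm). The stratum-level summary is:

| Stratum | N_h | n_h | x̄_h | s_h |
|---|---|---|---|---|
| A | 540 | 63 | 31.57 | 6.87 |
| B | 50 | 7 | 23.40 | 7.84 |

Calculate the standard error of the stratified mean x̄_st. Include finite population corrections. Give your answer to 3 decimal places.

SE(x̄_st) ≈ 0.780

V̂(x̄_st) = Σ W_h² (1 − n_h/N_h) s_h²/n_h, with W_h = N_h/N and N = 590:
  stratum A: (540/590)²·(1 − 63/540)·6.87²/63 = 0.554346
  stratum B: (50/590)²·(1 − 7/50)·7.84²/7 = 0.0542336
V̂(x̄_st) = 0.60858
SE(x̄_st) = √0.60858 = 0.780115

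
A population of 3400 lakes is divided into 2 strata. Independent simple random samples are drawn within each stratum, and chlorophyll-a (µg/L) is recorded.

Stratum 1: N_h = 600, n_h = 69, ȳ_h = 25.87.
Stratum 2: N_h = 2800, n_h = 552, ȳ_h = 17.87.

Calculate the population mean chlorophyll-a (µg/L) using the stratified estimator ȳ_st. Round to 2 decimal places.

N = Σ N_h = 3400. Stratum weights W_h = N_h/N.
ȳ_st = (600·25.87 + 2800·17.87) / 3400 = 19.2818

ȳ_st ≈ 19.28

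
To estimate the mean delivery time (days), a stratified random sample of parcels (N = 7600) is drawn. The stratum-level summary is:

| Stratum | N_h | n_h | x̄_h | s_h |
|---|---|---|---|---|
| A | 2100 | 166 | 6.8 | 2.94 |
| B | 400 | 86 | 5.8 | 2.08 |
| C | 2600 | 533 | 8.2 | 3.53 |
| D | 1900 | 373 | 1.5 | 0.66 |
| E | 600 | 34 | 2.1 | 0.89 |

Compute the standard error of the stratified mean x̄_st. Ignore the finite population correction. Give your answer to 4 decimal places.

V̂(x̄_st) = Σ W_h² s_h²/n_h, with W_h = N_h/N and N = 7600:
  stratum A: (2100/7600)²·2.94²/166 = 0.00397556
  stratum B: (400/7600)²·2.08²/86 = 0.000139355
  stratum C: (2600/7600)²·3.53²/533 = 0.00273616
  stratum D: (1900/7600)²·0.66²/373 = 7.29893e-05
  stratum E: (600/7600)²·0.89²/34 = 0.000145203
V̂(x̄_st) = 0.00706927
SE(x̄_st) = √0.00706927 = 0.0840789

SE(x̄_st) ≈ 0.0841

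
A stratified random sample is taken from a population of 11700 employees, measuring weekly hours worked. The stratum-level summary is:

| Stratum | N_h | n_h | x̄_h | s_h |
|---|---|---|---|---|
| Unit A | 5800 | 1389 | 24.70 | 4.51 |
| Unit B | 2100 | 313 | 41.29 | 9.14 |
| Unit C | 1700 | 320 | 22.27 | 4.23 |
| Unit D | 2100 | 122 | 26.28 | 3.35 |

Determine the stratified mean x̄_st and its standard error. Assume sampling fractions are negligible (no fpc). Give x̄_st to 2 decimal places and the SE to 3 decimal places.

x̄_st ≈ 27.61, SE ≈ 0.128

x̄_st = Σ W_h x̄_h = (5800·24.70 + 2100·41.29 + 1700·22.27 + 2100·26.28)/11700 = 27.60821
V̂(x̄_st) = Σ W_h² s_h²/n_h, with W_h = N_h/N and N = 11700:
  stratum Unit A: (5800/11700)²·4.51²/1389 = 0.00359861
  stratum Unit B: (2100/11700)²·9.14²/313 = 0.00859835
  stratum Unit C: (1700/11700)²·4.23²/320 = 0.00118048
  stratum Unit D: (2100/11700)²·3.35²/122 = 0.00296344
V̂(x̄_st) = 0.0163409
SE(x̄_st) = √0.0163409 = 0.127831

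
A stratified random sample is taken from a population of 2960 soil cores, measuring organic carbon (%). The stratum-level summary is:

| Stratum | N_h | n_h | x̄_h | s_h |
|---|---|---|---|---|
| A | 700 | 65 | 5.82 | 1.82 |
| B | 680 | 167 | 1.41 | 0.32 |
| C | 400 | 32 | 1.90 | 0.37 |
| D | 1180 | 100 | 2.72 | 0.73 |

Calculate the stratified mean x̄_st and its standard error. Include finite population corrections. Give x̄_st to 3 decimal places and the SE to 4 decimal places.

x̄_st ≈ 3.041, SE ≈ 0.0588

x̄_st = Σ W_h x̄_h = (700·5.82 + 680·1.41 + 400·1.90 + 1180·2.72)/2960 = 3.04135
V̂(x̄_st) = Σ W_h² (1 − n_h/N_h) s_h²/n_h, with W_h = N_h/N and N = 2960:
  stratum A: (700/2960)²·(1 − 65/700)·1.82²/65 = 0.00258534
  stratum B: (680/2960)²·(1 − 167/680)·0.32²/167 = 2.44133e-05
  stratum C: (400/2960)²·(1 − 32/400)·0.37²/32 = 7.1875e-05
  stratum D: (1180/2960)²·(1 − 100/1180)·0.73²/100 = 0.000775118
V̂(x̄_st) = 0.00345675
SE(x̄_st) = √0.00345675 = 0.0587941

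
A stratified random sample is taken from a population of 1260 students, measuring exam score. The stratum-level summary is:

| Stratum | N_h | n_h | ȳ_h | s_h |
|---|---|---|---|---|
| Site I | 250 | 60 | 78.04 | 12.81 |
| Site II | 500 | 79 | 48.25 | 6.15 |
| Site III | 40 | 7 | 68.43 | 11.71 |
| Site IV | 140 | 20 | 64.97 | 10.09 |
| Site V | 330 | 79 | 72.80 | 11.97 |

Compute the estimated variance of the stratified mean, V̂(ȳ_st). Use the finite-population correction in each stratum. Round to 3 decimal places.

V̂(ȳ_st) ≈ 0.310

V̂(ȳ_st) = Σ W_h² (1 − n_h/N_h) s_h²/n_h, with W_h = N_h/N and N = 1260:
  stratum Site I: (250/1260)²·(1 − 60/250)·12.81²/60 = 0.0818275
  stratum Site II: (500/1260)²·(1 − 79/500)·6.15²/79 = 0.0634796
  stratum Site III: (40/1260)²·(1 − 7/40)·11.71²/7 = 0.0162873
  stratum Site IV: (140/1260)²·(1 − 20/140)·10.09²/20 = 0.0538667
  stratum Site V: (330/1260)²·(1 − 79/330)·11.97²/79 = 0.0946254
V̂(ȳ_st) = 0.310087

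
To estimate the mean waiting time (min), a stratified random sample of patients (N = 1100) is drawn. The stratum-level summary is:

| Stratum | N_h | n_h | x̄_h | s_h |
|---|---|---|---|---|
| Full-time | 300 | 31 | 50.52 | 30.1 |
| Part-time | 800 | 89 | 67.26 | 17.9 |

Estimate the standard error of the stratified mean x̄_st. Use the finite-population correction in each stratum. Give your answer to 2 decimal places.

V̂(x̄_st) = Σ W_h² (1 − n_h/N_h) s_h²/n_h, with W_h = N_h/N and N = 1100:
  stratum Full-time: (300/1100)²·(1 − 31/300)·30.1²/31 = 1.94921
  stratum Part-time: (800/1100)²·(1 − 89/800)·17.9²/89 = 1.69235
V̂(x̄_st) = 3.64156
SE(x̄_st) = √3.64156 = 1.90829

SE(x̄_st) ≈ 1.91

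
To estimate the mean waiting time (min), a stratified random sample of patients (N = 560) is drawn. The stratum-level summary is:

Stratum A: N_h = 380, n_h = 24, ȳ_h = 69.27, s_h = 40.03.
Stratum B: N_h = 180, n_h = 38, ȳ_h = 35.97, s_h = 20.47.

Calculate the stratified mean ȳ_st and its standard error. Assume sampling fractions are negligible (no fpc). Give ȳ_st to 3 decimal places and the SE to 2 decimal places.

ȳ_st = Σ W_h ȳ_h = (380·69.27 + 180·35.97)/560 = 58.56643
V̂(ȳ_st) = Σ W_h² s_h²/n_h, with W_h = N_h/N and N = 560:
  stratum A: (380/560)²·40.03²/24 = 30.7433
  stratum B: (180/560)²·20.47²/38 = 1.13926
V̂(ȳ_st) = 31.8826
SE(ȳ_st) = √31.8826 = 5.64647

ȳ_st ≈ 58.566, SE ≈ 5.65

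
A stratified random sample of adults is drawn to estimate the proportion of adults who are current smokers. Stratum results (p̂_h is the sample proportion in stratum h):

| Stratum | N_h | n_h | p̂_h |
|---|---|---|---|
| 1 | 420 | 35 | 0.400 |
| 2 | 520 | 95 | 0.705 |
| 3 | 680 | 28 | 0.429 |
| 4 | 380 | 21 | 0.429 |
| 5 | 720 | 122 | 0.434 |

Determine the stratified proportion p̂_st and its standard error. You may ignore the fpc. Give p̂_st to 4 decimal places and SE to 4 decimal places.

N = 2720; stratum weights W_h = N_h/N.
p̂_st = Σ W_h p̂_h = (420·0.400 + 520·0.705 + 680·0.429 + 380·0.429 + 720·0.434)/2720 = 0.47861
V̂(p̂_st) = Σ W_h² p̂_h(1−p̂_h)/(n_h−1):
  stratum 1: (420/2720)²·0.400·0.600/34 = 0.000168303
  stratum 2: (520/2720)²·0.705·0.295/94 = 8.08634e-05
  stratum 3: (680/2720)²·0.429·0.571/27 = 0.000567035
  stratum 4: (380/2720)²·0.429·0.571/20 = 0.000239052
  stratum 5: (720/2720)²·0.434·0.566/121 = 0.000142249
V̂(p̂_st) = 0.0011975; SE = √V̂ = 0.0346049

p̂_st ≈ 0.4786, SE ≈ 0.0346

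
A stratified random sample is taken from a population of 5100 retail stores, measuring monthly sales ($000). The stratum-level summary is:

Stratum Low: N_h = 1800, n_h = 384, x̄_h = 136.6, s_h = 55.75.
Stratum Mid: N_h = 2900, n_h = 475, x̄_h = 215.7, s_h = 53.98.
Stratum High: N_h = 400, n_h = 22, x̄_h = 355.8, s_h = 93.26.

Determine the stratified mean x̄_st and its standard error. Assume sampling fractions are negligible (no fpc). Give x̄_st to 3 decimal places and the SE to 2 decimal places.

x̄_st = Σ W_h x̄_h = (1800·136.6 + 2900·215.7 + 400·355.8)/5100 = 198.77059
V̂(x̄_st) = Σ W_h² s_h²/n_h, with W_h = N_h/N and N = 5100:
  stratum Low: (1800/5100)²·55.75²/384 = 1.00824
  stratum Mid: (2900/5100)²·53.98²/475 = 1.98348
  stratum High: (400/5100)²·93.26²/22 = 2.43191
V̂(x̄_st) = 5.42363
SE(x̄_st) = √5.42363 = 2.32887

x̄_st ≈ 198.771, SE ≈ 2.33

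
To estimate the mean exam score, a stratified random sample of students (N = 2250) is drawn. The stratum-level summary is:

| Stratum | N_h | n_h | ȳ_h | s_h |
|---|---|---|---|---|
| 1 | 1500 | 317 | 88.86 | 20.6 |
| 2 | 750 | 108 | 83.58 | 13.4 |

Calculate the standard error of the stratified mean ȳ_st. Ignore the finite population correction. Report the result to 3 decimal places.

V̂(ȳ_st) = Σ W_h² s_h²/n_h, with W_h = N_h/N and N = 2250:
  stratum 1: (1500/2250)²·20.6²/317 = 0.594967
  stratum 2: (750/2250)²·13.4²/108 = 0.184733
V̂(ȳ_st) = 0.779699
SE(ȳ_st) = √0.779699 = 0.883006

SE(ȳ_st) ≈ 0.883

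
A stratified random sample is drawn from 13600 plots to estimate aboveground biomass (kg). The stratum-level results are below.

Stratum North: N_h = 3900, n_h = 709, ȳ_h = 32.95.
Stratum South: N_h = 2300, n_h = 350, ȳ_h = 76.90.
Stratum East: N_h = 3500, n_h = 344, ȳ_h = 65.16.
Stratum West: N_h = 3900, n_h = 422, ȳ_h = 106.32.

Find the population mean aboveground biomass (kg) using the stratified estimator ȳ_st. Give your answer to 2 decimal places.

N = Σ N_h = 13600. Stratum weights W_h = N_h/N.
ȳ_st = (3900·32.95 + 2300·76.90 + 3500·65.16 + 3900·106.32) / 13600 = 69.7120

ȳ_st ≈ 69.71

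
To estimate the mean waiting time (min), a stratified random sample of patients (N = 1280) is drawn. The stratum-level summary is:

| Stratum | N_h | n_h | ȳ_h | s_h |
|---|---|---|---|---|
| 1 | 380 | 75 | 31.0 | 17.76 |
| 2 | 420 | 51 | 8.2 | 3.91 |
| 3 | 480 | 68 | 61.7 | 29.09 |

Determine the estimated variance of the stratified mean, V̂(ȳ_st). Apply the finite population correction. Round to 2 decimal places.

V̂(ȳ_st) ≈ 1.83

V̂(ȳ_st) = Σ W_h² (1 − n_h/N_h) s_h²/n_h, with W_h = N_h/N and N = 1280:
  stratum 1: (380/1280)²·(1 − 75/380)·17.76²/75 = 0.297501
  stratum 2: (420/1280)²·(1 − 51/420)·3.91²/51 = 0.0283556
  stratum 3: (480/1280)²·(1 − 68/480)·29.09²/68 = 1.50209
V̂(ȳ_st) = 1.82795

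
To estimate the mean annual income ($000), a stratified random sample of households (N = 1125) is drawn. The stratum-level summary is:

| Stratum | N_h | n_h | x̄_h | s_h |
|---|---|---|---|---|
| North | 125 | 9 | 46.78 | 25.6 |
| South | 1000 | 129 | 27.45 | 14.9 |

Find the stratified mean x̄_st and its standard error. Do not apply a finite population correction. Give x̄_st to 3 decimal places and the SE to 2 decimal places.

x̄_st = Σ W_h x̄_h = (125·46.78 + 1000·27.45)/1125 = 29.59778
V̂(x̄_st) = Σ W_h² s_h²/n_h, with W_h = N_h/N and N = 1125:
  stratum North: (125/1125)²·25.6²/9 = 0.898985
  stratum South: (1000/1125)²·14.9²/129 = 1.35981
V̂(x̄_st) = 2.25879
SE(x̄_st) = √2.25879 = 1.50293

x̄_st ≈ 29.598, SE ≈ 1.50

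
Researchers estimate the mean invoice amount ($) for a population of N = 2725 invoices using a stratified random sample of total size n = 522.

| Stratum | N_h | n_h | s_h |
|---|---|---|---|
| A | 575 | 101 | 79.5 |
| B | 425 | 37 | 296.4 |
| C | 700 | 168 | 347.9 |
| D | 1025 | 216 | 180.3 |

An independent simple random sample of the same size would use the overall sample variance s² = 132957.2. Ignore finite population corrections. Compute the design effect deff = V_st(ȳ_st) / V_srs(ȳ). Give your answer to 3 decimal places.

V̂(ȳ_st) = Σ W_h² s_h²/n_h, with W_h = N_h/N and N = 2725:
  stratum A: (575/2725)²·79.5²/101 = 2.78622
  stratum B: (425/2725)²·296.4²/37 = 57.7563
  stratum C: (700/2725)²·347.9²/168 = 47.5404
  stratum D: (1025/2725)²·180.3²/216 = 21.2938
V_st = 129.377
V_srs = s²/n = 132957.2/522 = 254.707
deff = V_st / V_srs = 129.377/254.707 = 0.5079

deff ≈ 0.508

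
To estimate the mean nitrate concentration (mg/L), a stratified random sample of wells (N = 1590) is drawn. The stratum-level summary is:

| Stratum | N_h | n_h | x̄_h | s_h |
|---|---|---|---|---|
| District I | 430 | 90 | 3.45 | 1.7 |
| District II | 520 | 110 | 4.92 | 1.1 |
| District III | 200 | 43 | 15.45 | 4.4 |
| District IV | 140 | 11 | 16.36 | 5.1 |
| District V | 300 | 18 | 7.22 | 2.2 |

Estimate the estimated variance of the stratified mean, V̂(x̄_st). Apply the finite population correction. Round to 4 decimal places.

V̂(x̄_st) = Σ W_h² (1 − n_h/N_h) s_h²/n_h, with W_h = N_h/N and N = 1590:
  stratum District I: (430/1590)²·(1 − 90/430)·1.7²/90 = 0.00185699
  stratum District II: (520/1590)²·(1 − 110/520)·1.1²/110 = 0.000927653
  stratum District III: (200/1590)²·(1 − 43/200)·4.4²/43 = 0.00559207
  stratum District IV: (140/1590)²·(1 − 11/140)·5.1²/11 = 0.0168916
  stratum District V: (300/1590)²·(1 − 18/300)·2.2²/18 = 0.00899806
V̂(x̄_st) = 0.0342664

V̂(x̄_st) ≈ 0.0343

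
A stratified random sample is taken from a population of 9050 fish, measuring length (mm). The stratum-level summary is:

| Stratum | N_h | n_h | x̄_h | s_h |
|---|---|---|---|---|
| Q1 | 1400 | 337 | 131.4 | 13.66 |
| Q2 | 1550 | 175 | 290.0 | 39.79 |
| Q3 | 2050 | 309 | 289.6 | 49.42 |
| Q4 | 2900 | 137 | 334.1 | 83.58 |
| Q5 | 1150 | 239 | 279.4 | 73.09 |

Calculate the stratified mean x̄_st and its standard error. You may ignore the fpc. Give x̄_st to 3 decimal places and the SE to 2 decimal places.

x̄_st = Σ W_h x̄_h = (1400·131.4 + 1550·290.0 + 2050·289.6 + 2900·334.1 + 1150·279.4)/9050 = 278.15912
V̂(x̄_st) = Σ W_h² s_h²/n_h, with W_h = N_h/N and N = 9050:
  stratum Q1: (1400/9050)²·13.66²/337 = 0.0132504
  stratum Q2: (1550/9050)²·39.79²/175 = 0.265385
  stratum Q3: (2050/9050)²·49.42²/309 = 0.405562
  stratum Q4: (2900/9050)²·83.58²/137 = 5.2358
  stratum Q5: (1150/9050)²·73.09²/239 = 0.360925
V̂(x̄_st) = 6.28092
SE(x̄_st) = √6.28092 = 2.50618

x̄_st ≈ 278.159, SE ≈ 2.51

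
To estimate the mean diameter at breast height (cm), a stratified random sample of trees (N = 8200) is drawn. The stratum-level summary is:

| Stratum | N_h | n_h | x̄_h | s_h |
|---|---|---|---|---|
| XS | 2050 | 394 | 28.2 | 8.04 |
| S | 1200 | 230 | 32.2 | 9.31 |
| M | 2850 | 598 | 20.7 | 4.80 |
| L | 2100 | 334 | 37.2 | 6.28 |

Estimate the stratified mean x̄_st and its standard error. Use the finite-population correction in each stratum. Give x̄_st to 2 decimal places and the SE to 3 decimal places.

x̄_st = Σ W_h x̄_h = (2050·28.2 + 1200·32.2 + 2850·20.7 + 2100·37.2)/8200 = 28.48354
V̂(x̄_st) = Σ W_h² (1 − n_h/N_h) s_h²/n_h, with W_h = N_h/N and N = 8200:
  stratum XS: (2050/8200)²·(1 − 394/2050)·8.04²/394 = 0.00828328
  stratum S: (1200/8200)²·(1 − 230/1200)·9.31²/230 = 0.00652374
  stratum M: (2850/8200)²·(1 − 598/2850)·4.80²/598 = 0.00367762
  stratum L: (2100/8200)²·(1 − 334/2100)·6.28²/334 = 0.00651261
V̂(x̄_st) = 0.0249973
SE(x̄_st) = √0.0249973 = 0.158105

x̄_st ≈ 28.48, SE ≈ 0.158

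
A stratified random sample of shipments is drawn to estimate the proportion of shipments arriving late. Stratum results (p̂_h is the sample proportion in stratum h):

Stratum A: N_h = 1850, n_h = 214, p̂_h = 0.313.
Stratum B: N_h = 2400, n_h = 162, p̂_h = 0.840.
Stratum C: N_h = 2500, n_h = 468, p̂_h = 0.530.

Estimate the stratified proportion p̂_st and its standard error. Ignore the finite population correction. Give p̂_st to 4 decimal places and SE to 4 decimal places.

p̂_st ≈ 0.5807, SE ≈ 0.0160

N = 6750; stratum weights W_h = N_h/N.
p̂_st = Σ W_h p̂_h = (1850·0.313 + 2400·0.840 + 2500·0.530)/6750 = 0.58075
V̂(p̂_st) = Σ W_h² p̂_h(1−p̂_h)/(n_h−1):
  stratum A: (1850/6750)²·0.313·0.687/213 = 7.58329e-05
  stratum B: (2400/6750)²·0.840·0.160/161 = 0.000105533
  stratum C: (2500/6750)²·0.530·0.470/467 = 7.31694e-05
V̂(p̂_st) = 0.000254535; SE = √V̂ = 0.0159542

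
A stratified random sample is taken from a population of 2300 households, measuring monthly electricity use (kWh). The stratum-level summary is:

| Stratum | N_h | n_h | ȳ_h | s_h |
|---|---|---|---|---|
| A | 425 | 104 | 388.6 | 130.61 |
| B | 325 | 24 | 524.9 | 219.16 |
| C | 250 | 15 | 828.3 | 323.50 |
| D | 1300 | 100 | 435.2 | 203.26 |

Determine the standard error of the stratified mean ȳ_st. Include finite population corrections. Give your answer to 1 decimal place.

V̂(ȳ_st) = Σ W_h² (1 − n_h/N_h) s_h²/n_h, with W_h = N_h/N and N = 2300:
  stratum A: (425/2300)²·(1 − 104/425)·130.61²/104 = 4.23017
  stratum B: (325/2300)²·(1 − 24/325)·219.16²/24 = 37.0088
  stratum C: (250/2300)²·(1 − 15/250)·323.50²/15 = 77.4835
  stratum D: (1300/2300)²·(1 − 100/1300)·203.26²/100 = 121.835
V̂(ȳ_st) = 240.558
SE(ȳ_st) = √240.558 = 15.5099

SE(ȳ_st) ≈ 15.5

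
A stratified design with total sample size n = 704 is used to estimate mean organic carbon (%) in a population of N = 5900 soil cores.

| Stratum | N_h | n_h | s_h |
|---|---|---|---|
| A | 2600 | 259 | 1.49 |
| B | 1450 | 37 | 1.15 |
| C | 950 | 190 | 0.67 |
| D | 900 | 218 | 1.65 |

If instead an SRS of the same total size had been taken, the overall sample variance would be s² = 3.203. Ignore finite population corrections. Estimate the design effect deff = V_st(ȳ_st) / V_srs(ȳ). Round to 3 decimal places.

V̂(ȳ_st) = Σ W_h² s_h²/n_h, with W_h = N_h/N and N = 5900:
  stratum A: (2600/5900)²·1.49²/259 = 0.00166462
  stratum B: (1450/5900)²·1.15²/37 = 0.00215887
  stratum C: (950/5900)²·0.67²/190 = 6.12547e-05
  stratum D: (900/5900)²·1.65²/218 = 0.000290598
V_st = 0.00417534
V_srs = s²/n = 3.203/704 = 0.00454972
deff = V_st / V_srs = 0.00417534/0.00454972 = 0.9177

deff ≈ 0.918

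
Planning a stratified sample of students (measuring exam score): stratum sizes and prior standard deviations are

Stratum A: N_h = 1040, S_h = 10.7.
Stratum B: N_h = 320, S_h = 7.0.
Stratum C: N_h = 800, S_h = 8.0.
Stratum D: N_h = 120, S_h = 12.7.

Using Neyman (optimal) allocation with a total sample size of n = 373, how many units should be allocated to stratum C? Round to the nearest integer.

Neyman allocation: n_h = n · N_h S_h / Σ N_i S_i, with n = 373.
  stratum A: N_h·S_h = 1040·10.7 = 11128.00
  stratum B: N_h·S_h = 320·7.0 = 2240.00
  stratum C: N_h·S_h = 800·8.0 = 6400.00
  stratum D: N_h·S_h = 120·12.7 = 1524.00
Σ N_h S_h = 21292.00
n for stratum C = 373·6400.00/21292.00 = 112.117 → 112

112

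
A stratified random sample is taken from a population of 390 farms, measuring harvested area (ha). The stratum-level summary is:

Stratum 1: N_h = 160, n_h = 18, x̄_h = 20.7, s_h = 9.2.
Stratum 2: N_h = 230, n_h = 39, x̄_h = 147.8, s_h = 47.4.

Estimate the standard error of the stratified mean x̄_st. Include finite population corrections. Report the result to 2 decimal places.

SE(x̄_st) ≈ 4.16

V̂(x̄_st) = Σ W_h² (1 − n_h/N_h) s_h²/n_h, with W_h = N_h/N and N = 390:
  stratum 1: (160/390)²·(1 − 18/160)·9.2²/18 = 0.702396
  stratum 2: (230/390)²·(1 − 39/230)·47.4²/39 = 16.6389
V̂(x̄_st) = 17.3413
SE(x̄_st) = √17.3413 = 4.16429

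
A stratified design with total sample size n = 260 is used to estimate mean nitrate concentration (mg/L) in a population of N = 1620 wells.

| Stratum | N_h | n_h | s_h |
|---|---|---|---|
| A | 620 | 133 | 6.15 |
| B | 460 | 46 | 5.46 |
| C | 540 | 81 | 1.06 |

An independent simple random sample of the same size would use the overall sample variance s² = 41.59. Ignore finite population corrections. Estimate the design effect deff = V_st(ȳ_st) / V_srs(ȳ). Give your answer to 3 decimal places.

V̂(ȳ_st) = Σ W_h² s_h²/n_h, with W_h = N_h/N and N = 1620:
  stratum A: (620/1620)²·6.15²/133 = 0.0416535
  stratum B: (460/1620)²·5.46²/46 = 0.0522532
  stratum C: (540/1620)²·1.06²/81 = 0.00154129
V_st = 0.0954481
V_srs = s²/n = 41.59/260 = 0.159962
deff = V_st / V_srs = 0.0954481/0.159962 = 0.5967

deff ≈ 0.597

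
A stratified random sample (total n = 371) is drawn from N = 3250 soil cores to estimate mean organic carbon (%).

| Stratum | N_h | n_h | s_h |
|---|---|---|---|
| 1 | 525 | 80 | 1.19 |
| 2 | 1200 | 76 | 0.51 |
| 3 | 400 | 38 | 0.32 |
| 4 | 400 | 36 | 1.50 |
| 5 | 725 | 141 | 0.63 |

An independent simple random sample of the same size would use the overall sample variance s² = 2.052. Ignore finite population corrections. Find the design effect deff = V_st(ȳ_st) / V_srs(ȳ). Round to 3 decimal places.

V̂(ȳ_st) = Σ W_h² s_h²/n_h, with W_h = N_h/N and N = 3250:
  stratum 1: (525/3250)²·1.19²/80 = 0.000461908
  stratum 2: (1200/3250)²·0.51²/76 = 0.000466576
  stratum 3: (400/3250)²·0.32²/38 = 4.08197e-05
  stratum 4: (400/3250)²·1.50²/36 = 0.000946746
  stratum 5: (725/3250)²·0.63²/141 = 0.000140078
V_st = 0.00205613
V_srs = s²/n = 2.052/371 = 0.005531
deff = V_st / V_srs = 0.00205613/0.005531 = 0.3717

deff ≈ 0.372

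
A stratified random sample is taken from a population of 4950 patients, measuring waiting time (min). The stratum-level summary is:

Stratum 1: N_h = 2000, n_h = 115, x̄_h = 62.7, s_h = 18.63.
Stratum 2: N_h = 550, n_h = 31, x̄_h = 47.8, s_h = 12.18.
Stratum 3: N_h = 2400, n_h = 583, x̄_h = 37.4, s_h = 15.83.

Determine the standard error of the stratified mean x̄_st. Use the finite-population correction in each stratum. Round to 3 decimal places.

SE(x̄_st) ≈ 0.772

V̂(x̄_st) = Σ W_h² (1 − n_h/N_h) s_h²/n_h, with W_h = N_h/N and N = 4950:
  stratum 1: (2000/4950)²·(1 − 115/2000)·18.63²/115 = 0.464364
  stratum 2: (550/4950)²·(1 − 31/550)·12.18²/31 = 0.055751
  stratum 3: (2400/4950)²·(1 − 583/2400)·15.83²/583 = 0.0764978
V̂(x̄_st) = 0.596613
SE(x̄_st) = √0.596613 = 0.772407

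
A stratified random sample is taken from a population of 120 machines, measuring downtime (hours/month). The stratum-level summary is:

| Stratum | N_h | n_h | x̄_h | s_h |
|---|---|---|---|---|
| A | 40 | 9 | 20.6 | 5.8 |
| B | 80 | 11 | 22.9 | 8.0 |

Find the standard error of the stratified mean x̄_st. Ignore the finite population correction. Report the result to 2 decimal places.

V̂(x̄_st) = Σ W_h² s_h²/n_h, with W_h = N_h/N and N = 120:
  stratum A: (40/120)²·5.8²/9 = 0.415309
  stratum B: (80/120)²·8.0²/11 = 2.58586
V̂(x̄_st) = 3.00117
SE(x̄_st) = √3.00117 = 1.73239

SE(x̄_st) ≈ 1.73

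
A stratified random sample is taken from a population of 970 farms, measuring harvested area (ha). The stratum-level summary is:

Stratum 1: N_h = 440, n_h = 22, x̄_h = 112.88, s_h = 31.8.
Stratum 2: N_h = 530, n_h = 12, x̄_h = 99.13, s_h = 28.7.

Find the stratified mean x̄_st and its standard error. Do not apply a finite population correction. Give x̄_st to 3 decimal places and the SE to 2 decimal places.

x̄_st = Σ W_h x̄_h = (440·112.88 + 530·99.13)/970 = 105.36711
V̂(x̄_st) = Σ W_h² s_h²/n_h, with W_h = N_h/N and N = 970:
  stratum 1: (440/970)²·31.8²/22 = 9.45787
  stratum 2: (530/970)²·28.7²/12 = 20.4923
V̂(x̄_st) = 29.9502
SE(x̄_st) = √29.9502 = 5.47268

x̄_st ≈ 105.367, SE ≈ 5.47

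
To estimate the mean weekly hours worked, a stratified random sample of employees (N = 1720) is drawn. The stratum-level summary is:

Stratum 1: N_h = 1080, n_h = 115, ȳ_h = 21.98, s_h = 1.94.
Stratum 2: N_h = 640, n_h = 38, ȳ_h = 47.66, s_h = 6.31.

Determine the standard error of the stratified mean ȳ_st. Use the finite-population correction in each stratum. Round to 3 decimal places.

V̂(ȳ_st) = Σ W_h² (1 − n_h/N_h) s_h²/n_h, with W_h = N_h/N and N = 1720:
  stratum 1: (1080/1720)²·(1 − 115/1080)·1.94²/115 = 0.0115292
  stratum 2: (640/1720)²·(1 − 38/640)·6.31²/38 = 0.136457
V̂(ȳ_st) = 0.147986
SE(ȳ_st) = √0.147986 = 0.384689

SE(ȳ_st) ≈ 0.385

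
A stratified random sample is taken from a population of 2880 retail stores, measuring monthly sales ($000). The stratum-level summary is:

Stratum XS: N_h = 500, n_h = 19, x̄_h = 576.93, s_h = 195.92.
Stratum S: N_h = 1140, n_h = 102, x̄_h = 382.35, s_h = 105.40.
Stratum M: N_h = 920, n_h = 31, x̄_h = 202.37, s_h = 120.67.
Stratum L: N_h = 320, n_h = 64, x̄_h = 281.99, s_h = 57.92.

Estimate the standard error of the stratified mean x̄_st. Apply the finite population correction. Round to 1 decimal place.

V̂(x̄_st) = Σ W_h² (1 − n_h/N_h) s_h²/n_h, with W_h = N_h/N and N = 2880:
  stratum XS: (500/2880)²·(1 − 19/500)·195.92²/19 = 58.5779
  stratum S: (1140/2880)²·(1 − 102/1140)·105.40²/102 = 15.5381
  stratum M: (920/2880)²·(1 − 31/920)·120.67²/31 = 46.3171
  stratum L: (320/2880)²·(1 − 64/320)·57.92²/64 = 0.517705
V̂(x̄_st) = 120.951
SE(x̄_st) = √120.951 = 10.9978

SE(x̄_st) ≈ 11.0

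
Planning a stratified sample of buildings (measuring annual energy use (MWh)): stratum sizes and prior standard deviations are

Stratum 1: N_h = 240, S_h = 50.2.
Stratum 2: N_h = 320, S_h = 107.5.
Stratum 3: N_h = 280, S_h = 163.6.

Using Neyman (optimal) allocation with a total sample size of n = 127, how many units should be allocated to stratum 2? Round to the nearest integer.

Neyman allocation: n_h = n · N_h S_h / Σ N_i S_i, with n = 127.
  stratum 1: N_h·S_h = 240·50.2 = 12048.00
  stratum 2: N_h·S_h = 320·107.5 = 34400.00
  stratum 3: N_h·S_h = 280·163.6 = 45808.00
Σ N_h S_h = 92256.00
n for stratum 2 = 127·34400.00/92256.00 = 47.355 → 47

47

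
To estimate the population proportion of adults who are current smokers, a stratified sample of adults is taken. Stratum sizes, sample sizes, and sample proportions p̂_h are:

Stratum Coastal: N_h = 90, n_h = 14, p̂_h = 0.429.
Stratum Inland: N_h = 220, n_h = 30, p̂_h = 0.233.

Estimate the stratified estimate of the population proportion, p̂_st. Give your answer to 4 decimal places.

p̂_st ≈ 0.2899

N = 310; stratum weights W_h = N_h/N.
p̂_st = Σ W_h p̂_h = (90·0.429 + 220·0.233)/310 = 0.28990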